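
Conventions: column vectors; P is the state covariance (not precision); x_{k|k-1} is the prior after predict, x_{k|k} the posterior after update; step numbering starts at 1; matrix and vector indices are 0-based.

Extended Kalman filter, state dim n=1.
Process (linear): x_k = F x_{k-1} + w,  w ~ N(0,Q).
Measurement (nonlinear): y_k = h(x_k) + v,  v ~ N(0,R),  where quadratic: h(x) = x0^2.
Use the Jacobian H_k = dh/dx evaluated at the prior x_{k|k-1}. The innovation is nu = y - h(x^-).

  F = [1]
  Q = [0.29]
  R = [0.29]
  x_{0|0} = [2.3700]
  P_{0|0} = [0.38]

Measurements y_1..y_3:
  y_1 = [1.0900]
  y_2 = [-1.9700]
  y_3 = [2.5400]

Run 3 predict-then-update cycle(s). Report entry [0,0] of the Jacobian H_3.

H_jac[0,0] = 0.3516

step 1: x^-=[2.3700]  P^-=[0.6700]  H_jac=[4.7400]  S=[15.3433]  K=[0.2070]  nu=[-4.5269]  x^+=[1.4330]  P^+=[0.0127]
step 2: x^-=[1.4330]  P^-=[0.3027]  H_jac=[2.8660]  S=[2.7761]  K=[0.3125]  nu=[-4.0235]  x^+=[0.1758]  P^+=[0.0316]
step 3: x^-=[0.1758]  P^-=[0.3216]  H_jac=[0.3516]  S=[0.3298]  K=[0.3429]  nu=[2.5091]  x^+=[1.0362]  P^+=[0.2828]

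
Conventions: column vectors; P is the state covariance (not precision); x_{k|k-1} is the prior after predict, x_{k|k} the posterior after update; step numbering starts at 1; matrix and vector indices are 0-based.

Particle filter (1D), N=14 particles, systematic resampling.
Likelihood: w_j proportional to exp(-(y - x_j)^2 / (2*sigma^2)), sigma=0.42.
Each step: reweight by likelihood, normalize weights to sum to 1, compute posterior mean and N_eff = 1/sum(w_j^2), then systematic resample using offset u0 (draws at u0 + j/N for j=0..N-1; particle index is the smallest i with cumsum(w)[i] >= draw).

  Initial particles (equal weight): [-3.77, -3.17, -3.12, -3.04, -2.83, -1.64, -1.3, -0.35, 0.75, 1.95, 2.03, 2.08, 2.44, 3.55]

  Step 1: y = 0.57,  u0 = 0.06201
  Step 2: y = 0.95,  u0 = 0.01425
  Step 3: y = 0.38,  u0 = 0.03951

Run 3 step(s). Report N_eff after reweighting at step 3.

step 1: w=[0.0000, 0.0000, 0.0000, 0.0000, 0.0000, 0.0000, 0.0000, 0.0898, 0.9018, 0.0045, 0.0023, 0.0015, 0.0000, 0.0000]  mean=0.6617  Neff=1.2176  idx=[7, 8, 8, 8, 8, 8, 8, 8, 8, 8, 8, 8, 8, 8]
step 2: w=[0.0007, 0.0769, 0.0769, 0.0769, 0.0769, 0.0769, 0.0769, 0.0769, 0.0769, 0.0769, 0.0769, 0.0769, 0.0769, 0.0769]  mean=0.7492  Neff=13.0185  idx=[1, 2, 3, 3, 4, 5, 6, 7, 8, 9, 10, 11, 12, 13]
step 3: w=[0.0714, 0.0714, 0.0714, 0.0714, 0.0714, 0.0714, 0.0714, 0.0714, 0.0714, 0.0714, 0.0714, 0.0714, 0.0714, 0.0714]  mean=0.7500  Neff=14.0000  idx=[0, 1, 2, 3, 4, 5, 6, 7, 8, 9, 10, 11, 12, 13]

N_eff = 14.0000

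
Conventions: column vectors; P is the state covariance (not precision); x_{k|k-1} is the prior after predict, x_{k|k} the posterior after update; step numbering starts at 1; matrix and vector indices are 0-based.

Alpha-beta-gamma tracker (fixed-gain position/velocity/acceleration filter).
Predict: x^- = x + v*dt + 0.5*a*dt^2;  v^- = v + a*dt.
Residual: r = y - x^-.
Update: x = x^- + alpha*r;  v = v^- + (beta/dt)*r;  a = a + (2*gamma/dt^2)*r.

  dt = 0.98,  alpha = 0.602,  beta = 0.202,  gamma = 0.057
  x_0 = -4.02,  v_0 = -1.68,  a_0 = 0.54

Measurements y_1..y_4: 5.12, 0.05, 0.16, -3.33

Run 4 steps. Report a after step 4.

a_post = 0.0228

step 1: x_pred=-5.4071  r=10.5271  x^+=0.9302  v^+=1.0191  a^+=1.7896
step 2: x_pred=2.7883  r=-2.7383  x^+=1.1398  v^+=2.2084  a^+=1.4645
step 3: x_pred=4.0074  r=-3.8474  x^+=1.6913  v^+=2.8507  a^+=1.0079
step 4: x_pred=4.9689  r=-8.2989  x^+=-0.0271  v^+=2.1278  a^+=0.0228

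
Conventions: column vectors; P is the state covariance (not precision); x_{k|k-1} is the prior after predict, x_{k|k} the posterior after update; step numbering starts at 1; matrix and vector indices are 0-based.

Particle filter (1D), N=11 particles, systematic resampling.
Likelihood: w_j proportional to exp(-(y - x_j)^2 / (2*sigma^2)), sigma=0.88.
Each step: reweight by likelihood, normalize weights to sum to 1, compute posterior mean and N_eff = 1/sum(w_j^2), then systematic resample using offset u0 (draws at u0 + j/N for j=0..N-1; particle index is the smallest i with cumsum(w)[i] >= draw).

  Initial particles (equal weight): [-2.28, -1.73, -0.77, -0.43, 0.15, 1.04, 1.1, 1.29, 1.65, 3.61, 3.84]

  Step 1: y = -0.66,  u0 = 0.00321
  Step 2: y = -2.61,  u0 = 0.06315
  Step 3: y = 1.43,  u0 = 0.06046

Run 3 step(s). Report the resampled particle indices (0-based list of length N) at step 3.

step 1: w=[0.0499, 0.1297, 0.2695, 0.2624, 0.1778, 0.0420, 0.0368, 0.0233, 0.0087, 0.0000, 0.0000]  mean=-0.5032  Neff=5.0986  idx=[0, 1, 2, 2, 2, 3, 3, 3, 4, 4, 5]
step 2: w=[0.4592, 0.2988, 0.0554, 0.0554, 0.0554, 0.0229, 0.0229, 0.0229, 0.0036, 0.0036, 0.0001]  mean=-1.7200  Neff=3.2166  idx=[0, 0, 0, 0, 0, 1, 1, 1, 2, 4, 7]
step 3: w=[0.0007, 0.0007, 0.0007, 0.0007, 0.0007, 0.0079, 0.0079, 0.0079, 0.2192, 0.2192, 0.5344]  mean=-0.6163  Neff=2.6184  idx=[8, 8, 8, 9, 9, 10, 10, 10, 10, 10, 10]

resampled_idx = [8, 8, 8, 9, 9, 10, 10, 10, 10, 10, 10]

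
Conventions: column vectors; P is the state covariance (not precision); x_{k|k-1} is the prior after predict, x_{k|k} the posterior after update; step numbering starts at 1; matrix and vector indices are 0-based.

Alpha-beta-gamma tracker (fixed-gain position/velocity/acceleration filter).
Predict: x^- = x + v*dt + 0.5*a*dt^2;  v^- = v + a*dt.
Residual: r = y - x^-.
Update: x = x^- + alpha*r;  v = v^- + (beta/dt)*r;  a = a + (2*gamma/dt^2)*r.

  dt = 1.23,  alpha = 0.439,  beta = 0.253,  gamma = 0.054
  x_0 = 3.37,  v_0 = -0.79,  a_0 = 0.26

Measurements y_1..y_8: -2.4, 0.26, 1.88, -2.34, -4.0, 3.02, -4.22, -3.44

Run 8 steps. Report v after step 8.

step 1: x_pred=2.5950  r=-4.9950  x^+=0.4022  v^+=-1.4976  a^+=-0.0966
step 2: x_pred=-1.5129  r=1.7729  x^+=-0.7346  v^+=-1.2517  a^+=0.0300
step 3: x_pred=-2.2516  r=4.1316  x^+=-0.4378  v^+=-0.3650  a^+=0.3249
step 4: x_pred=-0.6410  r=-1.6990  x^+=-1.3868  v^+=-0.3148  a^+=0.2036
step 5: x_pred=-1.6200  r=-2.3800  x^+=-2.6648  v^+=-0.5539  a^+=0.0337
step 6: x_pred=-3.3206  r=6.3406  x^+=-0.5371  v^+=0.7918  a^+=0.4864
step 7: x_pred=0.8048  r=-5.0248  x^+=-1.4011  v^+=0.3565  a^+=0.1277
step 8: x_pred=-0.8660  r=-2.5740  x^+=-1.9960  v^+=-0.0159  a^+=-0.0561

v_post = -0.0159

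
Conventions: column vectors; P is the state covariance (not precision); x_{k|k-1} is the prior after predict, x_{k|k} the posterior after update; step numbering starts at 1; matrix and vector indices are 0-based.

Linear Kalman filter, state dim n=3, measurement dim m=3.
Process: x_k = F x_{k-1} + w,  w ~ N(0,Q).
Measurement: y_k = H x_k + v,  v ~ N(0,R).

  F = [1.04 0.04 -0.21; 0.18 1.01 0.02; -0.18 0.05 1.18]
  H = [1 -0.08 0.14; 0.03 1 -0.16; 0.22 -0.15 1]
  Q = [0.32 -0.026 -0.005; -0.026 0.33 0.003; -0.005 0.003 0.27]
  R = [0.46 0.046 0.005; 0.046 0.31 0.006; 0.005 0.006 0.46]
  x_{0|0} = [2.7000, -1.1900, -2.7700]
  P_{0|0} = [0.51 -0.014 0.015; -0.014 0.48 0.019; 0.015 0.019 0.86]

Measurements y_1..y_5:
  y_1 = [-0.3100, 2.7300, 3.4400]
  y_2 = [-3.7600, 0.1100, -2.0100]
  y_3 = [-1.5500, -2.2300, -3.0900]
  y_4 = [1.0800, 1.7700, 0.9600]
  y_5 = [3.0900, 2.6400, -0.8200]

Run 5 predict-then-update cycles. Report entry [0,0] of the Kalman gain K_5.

step 1: x^-=[3.3421, -0.7713, -3.8141]  P^-=[0.9023 0.0662 -0.2936; 0.0662 0.8323 0.0592; -0.2936 0.0592 1.4813]  S=[1.3025 0.0941 0.1012; 0.0941 1.1689 -0.2735; 0.1012 -0.2735 1.8524]  K=[0.6604 0.0467 -0.0859; -0.0531 0.7293 0.0830; -0.1321 0.0316 0.7719]  nu=[-3.1798, 2.7908, 6.4031]  x^+=[0.8227, 1.9645, 1.6364]  P^+=[0.3215 0.0181 -0.1039; 0.0181 0.2354 0.0736; -0.1039 0.0736 0.3885]
step 2: x^-=[0.5906, 2.1649, 1.8811]  P^-=[0.7309 0.0474 -0.2889; 0.0474 0.5895 0.0766; -0.2889 0.0766 0.8745]  S=[1.1216 0.1052 -0.0182; 0.1052 0.9036 -0.1273; -0.0182 -0.1273 1.2299]  K=[0.6065 0.0437 -0.0965; -0.0506 0.6556 0.0660; -0.1461 0.0291 0.6508]  nu=[-4.4407, -1.7717, -3.6963]  x^+=[-1.8237, 0.9844, 0.0726]  P^+=[0.2963 0.0153 -0.1040; 0.0153 0.2108 0.0623; -0.1040 0.0623 0.3311]
step 3: x^-=[-1.8726, 0.6674, 0.4631]  P^-=[0.7011 0.0414 -0.2706; 0.0414 0.5621 0.0618; -0.2706 0.0618 0.7923]  S=[1.0964 0.0972 -0.0152; 0.0972 0.8783 -0.1268; -0.0152 -0.1268 1.1586]  K=[0.5969 0.0408 -0.0935; -0.0517 0.6443 0.0583; -0.1435 0.0230 0.6251]  nu=[0.3111, -2.7671, -3.0410]  x^+=[-1.5154, -1.3087, -1.5461]  P^+=[0.2914 0.0145 -0.1017; 0.0145 0.2066 0.0582; -0.1017 0.0582 0.3181]
step 4: x^-=[-1.3037, -1.6255, -1.6170]  P^-=[0.6942 0.0404 -0.2638; 0.0404 0.5572 0.0572; -0.2638 0.0572 0.7727]  S=[1.0913 0.0950 -0.0119; 0.0950 0.8743 -0.1280; -0.0119 -0.1280 1.1429]  K=[0.5948 0.0402 -0.0918; -0.0518 0.6421 0.0560; -0.1419 0.0209 0.6186]  nu=[2.4801, 3.1759, 2.6200]  x^+=[0.0584, 0.4320, -0.2816]  P^+=[0.2903 0.0144 -0.1007; 0.0144 0.2057 0.0571; -0.1007 0.0571 0.3147]
step 5: x^-=[0.1372, 0.4412, -0.3212]  P^-=[0.6924 0.0403 -0.2616; 0.0403 0.5562 0.0559; -0.2616 0.0559 0.7674]  S=[1.0901 0.0945 -0.0106; 0.0945 0.8735 -0.1283; -0.0106 -0.1283 1.1389]  K=[0.5943 0.0401 -0.0912; -0.0518 0.6416 0.0555; -0.1413 0.0204 0.6169]  nu=[3.0331, 2.1433, -0.4628]  x^+=[2.0677, 1.6336, -0.9915]  P^+=[0.2900 0.0145 -0.1004; 0.0145 0.2055 0.0567; -0.1004 0.0567 0.3138]

K[0,0] = 0.5943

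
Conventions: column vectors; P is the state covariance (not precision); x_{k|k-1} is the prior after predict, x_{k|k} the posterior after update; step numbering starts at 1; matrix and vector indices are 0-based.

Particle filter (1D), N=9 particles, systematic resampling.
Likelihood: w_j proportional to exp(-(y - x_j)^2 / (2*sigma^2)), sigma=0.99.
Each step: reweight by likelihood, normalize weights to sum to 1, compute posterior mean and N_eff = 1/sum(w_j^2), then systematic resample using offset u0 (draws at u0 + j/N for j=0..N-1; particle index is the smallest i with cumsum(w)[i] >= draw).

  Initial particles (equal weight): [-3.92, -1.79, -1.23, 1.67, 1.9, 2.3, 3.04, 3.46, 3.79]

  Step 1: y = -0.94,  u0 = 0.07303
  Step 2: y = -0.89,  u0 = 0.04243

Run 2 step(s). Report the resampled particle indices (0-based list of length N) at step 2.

step 1: w=[0.0063, 0.4038, 0.5593, 0.0181, 0.0095, 0.0028, 0.0002, 0.0000, 0.0000]  mean=-1.3801  Neff=2.0993  idx=[1, 1, 1, 1, 2, 2, 2, 2, 2]
step 2: w=[0.0899, 0.0899, 0.0899, 0.0899, 0.1281, 0.1281, 0.1281, 0.1281, 0.1281]  mean=-1.4313  Neff=8.7447  idx=[0, 1, 2, 4, 4, 5, 6, 7, 8]

resampled_idx = [0, 1, 2, 4, 4, 5, 6, 7, 8]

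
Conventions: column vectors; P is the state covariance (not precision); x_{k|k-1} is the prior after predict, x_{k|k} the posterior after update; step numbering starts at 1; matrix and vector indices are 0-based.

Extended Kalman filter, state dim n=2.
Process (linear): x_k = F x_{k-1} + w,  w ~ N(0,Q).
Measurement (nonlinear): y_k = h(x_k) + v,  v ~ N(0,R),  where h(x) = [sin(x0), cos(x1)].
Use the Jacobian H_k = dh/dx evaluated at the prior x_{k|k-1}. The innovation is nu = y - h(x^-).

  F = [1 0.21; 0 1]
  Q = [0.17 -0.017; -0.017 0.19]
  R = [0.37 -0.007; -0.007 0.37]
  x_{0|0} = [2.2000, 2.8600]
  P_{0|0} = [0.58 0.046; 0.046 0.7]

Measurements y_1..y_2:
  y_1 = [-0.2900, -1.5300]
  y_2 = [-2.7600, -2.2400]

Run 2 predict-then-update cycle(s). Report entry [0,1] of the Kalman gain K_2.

K[0,1] = 0.0238

step 1: x^-=[2.8006, 2.8600]  P^-=[0.8002 0.1760; 0.1760 0.8900]  H_jac=[-0.9424 0.0000; 0.0000 -0.2779]  S=[1.0807 0.0391; 0.0391 0.4387]  K=[-0.6960 -0.0495; -0.1335 -0.5518]  nu=[-0.6244, -0.5694]  x^+=[3.2634, 3.2576]  P^+=[0.2729 0.0483; 0.0483 0.7314]
step 2: x^-=[3.9475, 3.2576]  P^-=[0.4954 0.1849; 0.1849 0.9214]  H_jac=[-0.6925 0.0000; 0.0000 0.1157]  S=[0.6076 -0.0218; -0.0218 0.3823]  K=[-0.5638 0.0238; -0.2011 0.2674]  nu=[-2.0386, -1.2467]  x^+=[5.0672, 3.3343]  P^+=[0.3015 0.1102; 0.1102 0.8671]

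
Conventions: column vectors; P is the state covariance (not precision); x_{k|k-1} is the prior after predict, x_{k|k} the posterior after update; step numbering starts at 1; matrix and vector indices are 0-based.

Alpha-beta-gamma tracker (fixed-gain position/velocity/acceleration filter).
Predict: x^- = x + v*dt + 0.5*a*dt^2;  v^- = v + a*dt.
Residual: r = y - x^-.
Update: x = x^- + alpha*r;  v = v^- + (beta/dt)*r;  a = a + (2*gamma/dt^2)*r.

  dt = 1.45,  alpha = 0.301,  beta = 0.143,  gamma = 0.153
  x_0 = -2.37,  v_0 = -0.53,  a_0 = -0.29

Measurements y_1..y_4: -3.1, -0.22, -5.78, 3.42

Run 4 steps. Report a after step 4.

a_post = 1.4259

step 1: x_pred=-3.4434  r=0.3434  x^+=-3.3400  v^+=-0.9166  a^+=-0.2400
step 2: x_pred=-4.9215  r=4.7015  x^+=-3.5063  v^+=-0.8010  a^+=0.4442
step 3: x_pred=-4.2008  r=-1.5792  x^+=-4.6761  v^+=-0.3126  a^+=0.2144
step 4: x_pred=-4.9041  r=8.3241  x^+=-2.3985  v^+=0.8192  a^+=1.4259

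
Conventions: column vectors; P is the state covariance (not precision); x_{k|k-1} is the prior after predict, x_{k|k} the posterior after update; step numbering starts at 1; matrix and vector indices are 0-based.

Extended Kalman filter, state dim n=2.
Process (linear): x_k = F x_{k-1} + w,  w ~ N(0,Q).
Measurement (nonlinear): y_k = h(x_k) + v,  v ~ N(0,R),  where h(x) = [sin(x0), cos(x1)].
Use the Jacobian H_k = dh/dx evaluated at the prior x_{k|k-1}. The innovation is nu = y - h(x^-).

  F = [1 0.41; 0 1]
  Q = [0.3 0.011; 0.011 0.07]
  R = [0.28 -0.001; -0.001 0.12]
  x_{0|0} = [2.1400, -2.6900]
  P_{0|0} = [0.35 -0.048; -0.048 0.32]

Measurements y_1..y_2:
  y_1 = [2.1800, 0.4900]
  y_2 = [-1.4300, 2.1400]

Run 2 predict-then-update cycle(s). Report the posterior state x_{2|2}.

x_post = [2.6786, 0.0462]

step 1: x^-=[1.0371, -2.6900]  P^-=[0.6644 0.0942; 0.0942 0.3900]  H_jac=[0.5087 0.0000; 0.0000 0.4364]  S=[0.4520 0.0199; 0.0199 0.1943]  K=[0.7419 0.1356; 0.0677 0.8691]  nu=[1.3191, 1.3898]  x^+=[2.2041, -1.3928]  P^+=[0.4081 0.0356; 0.0356 0.2388]
step 2: x^-=[1.6331, -1.3928]  P^-=[0.7774 0.1445; 0.1445 0.3088]  H_jac=[-0.0622 0.0000; 0.0000 0.9842]  S=[0.2830 -0.0099; -0.0099 0.4192]  K=[-0.1593 0.3355; -0.0065 0.7250]  nu=[-2.4281, 1.9629]  x^+=[2.6786, 0.0462]  P^+=[0.7220 0.0411; 0.0411 0.0884]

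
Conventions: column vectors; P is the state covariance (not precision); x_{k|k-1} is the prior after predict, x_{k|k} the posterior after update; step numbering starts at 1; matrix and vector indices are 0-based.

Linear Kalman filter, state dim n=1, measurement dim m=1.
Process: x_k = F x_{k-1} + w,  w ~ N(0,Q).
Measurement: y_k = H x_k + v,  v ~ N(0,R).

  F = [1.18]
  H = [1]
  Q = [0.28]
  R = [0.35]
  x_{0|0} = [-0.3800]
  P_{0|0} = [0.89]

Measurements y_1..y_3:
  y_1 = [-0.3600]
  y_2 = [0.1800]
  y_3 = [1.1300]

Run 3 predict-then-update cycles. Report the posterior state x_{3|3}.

step 1: x^-=[-0.4484]  P^-=[1.5192]  S=[1.8692]  K=[0.8128]  nu=[0.0884]  x^+=[-0.3766]  P^+=[0.2845]
step 2: x^-=[-0.4443]  P^-=[0.6761]  S=[1.0261]  K=[0.6589]  nu=[0.6243]  x^+=[-0.0330]  P^+=[0.2306]
step 3: x^-=[-0.0389]  P^-=[0.6011]  S=[0.9511]  K=[0.6320]  nu=[1.1689]  x^+=[0.6999]  P^+=[0.2212]

x_post = [0.6999]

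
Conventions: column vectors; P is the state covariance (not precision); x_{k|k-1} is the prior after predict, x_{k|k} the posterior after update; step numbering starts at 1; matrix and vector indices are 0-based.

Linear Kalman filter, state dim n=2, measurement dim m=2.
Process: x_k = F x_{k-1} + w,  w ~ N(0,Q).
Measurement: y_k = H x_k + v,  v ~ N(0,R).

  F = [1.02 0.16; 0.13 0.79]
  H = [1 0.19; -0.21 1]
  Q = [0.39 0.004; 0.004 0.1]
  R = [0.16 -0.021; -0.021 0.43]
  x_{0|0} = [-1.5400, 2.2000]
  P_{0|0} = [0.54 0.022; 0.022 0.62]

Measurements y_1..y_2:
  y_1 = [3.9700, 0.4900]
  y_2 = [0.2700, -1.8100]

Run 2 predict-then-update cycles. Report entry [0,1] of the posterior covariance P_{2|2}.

P_post[0,1] = -0.0125

step 1: x^-=[-1.2188, 1.5378]  P^-=[0.9749 0.1722; 0.1722 0.5006]  S=[1.2184 0.0347; 0.0347 0.9013]  K=[0.8289 -0.0680; 0.2049 0.5074]  nu=[4.8966, -1.3037]  x^+=[2.9289, 1.8797]  P^+=[0.1374 -0.0178; -0.0178 0.2102]
step 2: x^-=[3.2882, 1.8657]  P^-=[0.5326 0.0341; 0.0341 0.2298]  S=[0.7138 -0.0565; -0.0565 0.6690]  K=[0.7510 -0.0529; 0.1361 0.3443]  nu=[-3.3727, -2.9852]  x^+=[0.9132, 0.3787]  P^+=[0.1236 -0.0125; -0.0125 0.1426]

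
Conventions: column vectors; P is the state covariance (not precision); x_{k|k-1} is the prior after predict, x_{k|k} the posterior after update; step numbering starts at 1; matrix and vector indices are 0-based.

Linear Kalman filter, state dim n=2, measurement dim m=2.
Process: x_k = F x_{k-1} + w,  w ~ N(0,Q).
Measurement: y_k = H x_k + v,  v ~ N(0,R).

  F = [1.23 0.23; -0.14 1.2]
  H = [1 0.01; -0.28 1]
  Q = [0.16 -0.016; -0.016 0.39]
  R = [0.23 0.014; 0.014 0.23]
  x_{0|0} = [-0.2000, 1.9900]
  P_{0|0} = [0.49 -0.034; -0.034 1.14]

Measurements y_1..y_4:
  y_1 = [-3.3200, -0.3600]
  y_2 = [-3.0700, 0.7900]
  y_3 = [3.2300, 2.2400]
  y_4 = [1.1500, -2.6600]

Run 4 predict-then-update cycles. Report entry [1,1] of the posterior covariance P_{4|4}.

step 1: x^-=[0.2117, 2.4160]  P^-=[0.9424 0.1652; 0.1652 2.0526]  S=[1.1759 -0.0646; -0.0646 2.2640]  K=[0.8017 -0.0207; 0.2070 0.8921]  nu=[-3.5559, -2.7167]  x^+=[-2.5827, -0.7435]  P^+=[0.1835 0.0578; 0.0578 0.2243]
step 2: x^-=[-3.3478, -0.5307]  P^-=[0.4822 0.0978; 0.0978 0.6971]  S=[0.7143 -0.0165; -0.0165 0.9102]  K=[0.6759 -0.0286; 0.1638 0.7388]  nu=[0.2831, 0.3833]  x^+=[-3.1674, -0.2011]  P^+=[0.1546 0.0462; 0.0462 0.1851]
step 3: x^-=[-3.9422, 0.2021]  P^-=[0.4298 0.0751; 0.0751 0.6441]  S=[0.6614 -0.0250; -0.0250 0.8658]  K=[0.6497 -0.0335; 0.1507 0.7241]  nu=[7.1702, 0.9341]  x^+=[0.6852, 1.9589]  P^+=[0.1485 0.0430; 0.0430 0.1807]
step 4: x^-=[1.2934, 2.2547]  P^-=[0.4186 0.0704; 0.0704 0.6386]  S=[0.6501 -0.0267; -0.0267 0.8621]  K=[0.6436 -0.0344; 0.1477 0.7225]  nu=[-0.1659, -4.5526]  x^+=[1.3434, -1.0592]  P^+=[0.1471 0.0423; 0.0423 0.1801]

P_post[1,1] = 0.1801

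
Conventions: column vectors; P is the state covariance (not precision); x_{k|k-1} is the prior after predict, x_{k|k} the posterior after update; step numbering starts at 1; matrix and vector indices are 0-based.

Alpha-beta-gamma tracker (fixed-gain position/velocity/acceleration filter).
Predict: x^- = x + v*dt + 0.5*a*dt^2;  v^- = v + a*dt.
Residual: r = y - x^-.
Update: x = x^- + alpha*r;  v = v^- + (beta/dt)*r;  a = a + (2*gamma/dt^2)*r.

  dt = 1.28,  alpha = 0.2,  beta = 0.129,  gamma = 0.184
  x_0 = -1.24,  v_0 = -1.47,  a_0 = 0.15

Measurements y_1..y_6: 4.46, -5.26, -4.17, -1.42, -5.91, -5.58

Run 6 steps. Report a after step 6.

a_post = -3.3154

step 1: x_pred=-2.9987  r=7.4587  x^+=-1.5070  v^+=-0.5263  a^+=1.8253
step 2: x_pred=-0.6854  r=-4.5746  x^+=-1.6003  v^+=1.3490  a^+=0.7978
step 3: x_pred=0.7800  r=-4.9500  x^+=-0.2100  v^+=1.8713  a^+=-0.3140
step 4: x_pred=1.9281  r=-3.3481  x^+=1.2585  v^+=1.1320  a^+=-1.0660
step 5: x_pred=1.8341  r=-7.7441  x^+=0.2853  v^+=-1.0130  a^+=-2.8054
step 6: x_pred=-3.3097  r=-2.2703  x^+=-3.7637  v^+=-4.8328  a^+=-3.3154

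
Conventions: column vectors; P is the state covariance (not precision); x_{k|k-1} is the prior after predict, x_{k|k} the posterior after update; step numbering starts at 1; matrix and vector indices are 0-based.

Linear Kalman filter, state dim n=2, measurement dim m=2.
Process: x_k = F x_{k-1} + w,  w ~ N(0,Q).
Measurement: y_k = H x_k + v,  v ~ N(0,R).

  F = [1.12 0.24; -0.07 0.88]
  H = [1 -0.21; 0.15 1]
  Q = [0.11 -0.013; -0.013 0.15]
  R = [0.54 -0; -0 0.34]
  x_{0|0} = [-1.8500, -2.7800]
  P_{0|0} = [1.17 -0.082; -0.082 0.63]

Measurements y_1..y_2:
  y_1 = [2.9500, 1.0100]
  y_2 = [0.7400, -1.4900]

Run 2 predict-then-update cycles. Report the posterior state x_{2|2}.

step 1: x^-=[-2.7392, -2.3169]  P^-=[1.5699 -0.0511; -0.0511 0.6537]  S=[2.1601 0.0487; 0.0487 1.0137]  K=[0.7284 0.1469; -0.1017 0.6422]  nu=[5.2027, 3.7378]  x^+=[1.5994, -0.4456]  P^+=[0.3915 -0.0088; -0.0088 0.2197]
step 2: x^-=[1.6844, -0.5041]  P^-=[0.6090 -0.0058; -0.0058 0.3231]  S=[1.1657 0.0179; 0.0179 0.6751]  K=[0.5218 0.1129; -0.0705 0.4792]  nu=[-1.0502, -1.2386]  x^+=[0.9966, -1.0235]  P^+=[0.2810 -0.0038; -0.0038 0.1635]

x_post = [0.9966, -1.0235]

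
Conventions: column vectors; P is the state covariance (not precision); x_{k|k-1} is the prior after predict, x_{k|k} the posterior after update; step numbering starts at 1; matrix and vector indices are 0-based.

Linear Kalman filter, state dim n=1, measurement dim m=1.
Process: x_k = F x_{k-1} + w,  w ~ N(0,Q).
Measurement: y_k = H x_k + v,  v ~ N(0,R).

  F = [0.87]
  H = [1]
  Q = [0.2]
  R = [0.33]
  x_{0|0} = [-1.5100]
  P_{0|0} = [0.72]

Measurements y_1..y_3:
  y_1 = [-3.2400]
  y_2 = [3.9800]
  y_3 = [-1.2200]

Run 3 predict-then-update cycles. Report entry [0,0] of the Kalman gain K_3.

step 1: x^-=[-1.3137]  P^-=[0.7450]  S=[1.0750]  K=[0.6930]  nu=[-1.9263]  x^+=[-2.6487]  P^+=[0.2287]
step 2: x^-=[-2.3043]  P^-=[0.3731]  S=[0.7031]  K=[0.5306]  nu=[6.2843]  x^+=[1.0304]  P^+=[0.1751]
step 3: x^-=[0.8965]  P^-=[0.3325]  S=[0.6625]  K=[0.5019]  nu=[-2.1165]  x^+=[-0.1658]  P^+=[0.1656]

K[0,0] = 0.5019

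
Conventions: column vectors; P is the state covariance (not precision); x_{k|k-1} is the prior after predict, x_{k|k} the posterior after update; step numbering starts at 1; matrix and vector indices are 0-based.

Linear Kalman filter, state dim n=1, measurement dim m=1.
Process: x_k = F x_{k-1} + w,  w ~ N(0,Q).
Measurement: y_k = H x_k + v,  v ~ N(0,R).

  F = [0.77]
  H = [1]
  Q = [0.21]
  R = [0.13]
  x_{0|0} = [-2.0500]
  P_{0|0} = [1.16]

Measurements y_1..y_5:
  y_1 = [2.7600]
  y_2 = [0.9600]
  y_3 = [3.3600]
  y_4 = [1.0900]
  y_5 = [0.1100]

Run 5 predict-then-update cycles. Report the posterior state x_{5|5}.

x_post = [0.4265]

step 1: x^-=[-1.5785]  P^-=[0.8978]  S=[1.0278]  K=[0.8735]  nu=[4.3385]  x^+=[2.2112]  P^+=[0.1136]
step 2: x^-=[1.7026]  P^-=[0.2773]  S=[0.4073]  K=[0.6808]  nu=[-0.7426]  x^+=[1.1970]  P^+=[0.0885]
step 3: x^-=[0.9217]  P^-=[0.2625]  S=[0.3925]  K=[0.6688]  nu=[2.4383]  x^+=[2.5524]  P^+=[0.0869]
step 4: x^-=[1.9653]  P^-=[0.2615]  S=[0.3915]  K=[0.6680]  nu=[-0.8753]  x^+=[1.3806]  P^+=[0.0868]
step 5: x^-=[1.0631]  P^-=[0.2615]  S=[0.3915]  K=[0.6679]  nu=[-0.9531]  x^+=[0.4265]  P^+=[0.0868]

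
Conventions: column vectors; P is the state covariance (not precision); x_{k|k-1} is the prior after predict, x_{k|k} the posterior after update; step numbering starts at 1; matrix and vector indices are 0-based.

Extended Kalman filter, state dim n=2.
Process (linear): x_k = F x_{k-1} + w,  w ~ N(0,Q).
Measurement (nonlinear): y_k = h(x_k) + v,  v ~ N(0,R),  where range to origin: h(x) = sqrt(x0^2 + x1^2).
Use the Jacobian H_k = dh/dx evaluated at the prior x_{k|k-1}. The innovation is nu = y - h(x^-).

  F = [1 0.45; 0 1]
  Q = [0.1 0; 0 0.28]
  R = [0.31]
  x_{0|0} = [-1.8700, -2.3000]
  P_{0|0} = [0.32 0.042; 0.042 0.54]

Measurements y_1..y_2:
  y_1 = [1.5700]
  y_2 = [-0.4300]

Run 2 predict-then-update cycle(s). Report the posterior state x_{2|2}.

step 1: x^-=[-2.9050, -2.3000]  P^-=[0.5672 0.2850; 0.2850 0.8200]  H_jac=[-0.7840 -0.6207]  S=[1.2520]  K=[-0.4965; -0.5850]  nu=[-2.1353]  x^+=[-1.8449, -1.0508]  P^+=[0.2586 -0.0786; -0.0786 0.3915]
step 2: x^-=[-2.3178, -1.0508]  P^-=[0.3671 0.0975; 0.0975 0.6715]  H_jac=[-0.9108 -0.4129]  S=[0.8023]  K=[-0.4669; -0.4563]  nu=[-2.9748]  x^+=[-0.9289, 0.3066]  P^+=[0.1922 -0.0734; -0.0734 0.5044]

x_post = [-0.9289, 0.3066]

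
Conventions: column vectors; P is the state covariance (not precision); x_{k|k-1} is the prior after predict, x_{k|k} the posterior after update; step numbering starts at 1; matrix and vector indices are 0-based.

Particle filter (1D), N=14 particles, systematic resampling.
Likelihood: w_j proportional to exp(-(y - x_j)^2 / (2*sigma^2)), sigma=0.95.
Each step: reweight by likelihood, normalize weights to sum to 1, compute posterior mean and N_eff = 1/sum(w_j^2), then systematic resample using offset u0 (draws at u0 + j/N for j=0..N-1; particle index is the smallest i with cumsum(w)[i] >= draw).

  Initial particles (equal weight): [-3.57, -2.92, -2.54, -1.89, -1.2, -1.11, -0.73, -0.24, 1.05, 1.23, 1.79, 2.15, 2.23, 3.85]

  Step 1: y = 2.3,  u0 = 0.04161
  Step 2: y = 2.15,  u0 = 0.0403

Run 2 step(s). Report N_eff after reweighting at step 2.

step 1: w=[0.0000, 0.0000, 0.0000, 0.0000, 0.0003, 0.0004, 0.0015, 0.0068, 0.1026, 0.1292, 0.2110, 0.2407, 0.2431, 0.0644]  mean=1.9483  Neff=5.1823  idx=[8, 9, 9, 10, 10, 10, 11, 11, 11, 11, 12, 12, 12, 13]
step 2: w=[0.0435, 0.0533, 0.0533, 0.0792, 0.0792, 0.0792, 0.0851, 0.0851, 0.0851, 0.0851, 0.0848, 0.0848, 0.0848, 0.0172]  mean=1.9681  Neff=12.9395  idx=[0, 2, 3, 4, 5, 6, 6, 7, 8, 9, 10, 11, 11, 12]

N_eff = 12.9395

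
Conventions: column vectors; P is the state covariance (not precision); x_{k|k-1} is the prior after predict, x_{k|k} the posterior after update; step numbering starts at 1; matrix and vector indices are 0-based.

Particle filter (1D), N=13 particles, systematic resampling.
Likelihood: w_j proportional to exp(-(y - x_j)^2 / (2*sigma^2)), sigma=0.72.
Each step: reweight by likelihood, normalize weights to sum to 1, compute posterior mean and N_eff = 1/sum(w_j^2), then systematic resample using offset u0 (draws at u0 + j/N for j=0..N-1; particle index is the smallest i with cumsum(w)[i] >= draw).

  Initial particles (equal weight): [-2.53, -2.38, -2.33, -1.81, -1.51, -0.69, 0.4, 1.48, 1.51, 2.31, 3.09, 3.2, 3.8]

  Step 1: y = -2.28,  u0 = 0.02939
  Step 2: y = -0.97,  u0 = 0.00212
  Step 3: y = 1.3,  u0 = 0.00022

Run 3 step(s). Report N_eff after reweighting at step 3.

N_eff = 6.0716

step 1: w=[0.2144, 0.2256, 0.2272, 0.1841, 0.1286, 0.0199, 0.0002, 0.0000, 0.0000, 0.0000, 0.0000, 0.0000, 0.0000]  mean=-2.1498  Neff=5.0173  idx=[0, 0, 0, 1, 1, 1, 2, 2, 2, 3, 3, 4, 4]
step 2: w=[0.0255, 0.0255, 0.0255, 0.0391, 0.0391, 0.0391, 0.0447, 0.0447, 0.0447, 0.1349, 0.1349, 0.2011, 0.2011]  mean=-1.8811  Neff=7.7045  idx=[0, 3, 5, 6, 8, 9, 10, 10, 11, 11, 11, 12, 12]
step 3: w=[0.0003, 0.0008, 0.0008, 0.0011, 0.0011, 0.0324, 0.0324, 0.0324, 0.1797, 0.1797, 0.1797, 0.1797, 0.1797]  mean=-1.5426  Neff=6.0716  idx=[0, 7, 8, 8, 9, 9, 10, 10, 10, 11, 11, 12, 12]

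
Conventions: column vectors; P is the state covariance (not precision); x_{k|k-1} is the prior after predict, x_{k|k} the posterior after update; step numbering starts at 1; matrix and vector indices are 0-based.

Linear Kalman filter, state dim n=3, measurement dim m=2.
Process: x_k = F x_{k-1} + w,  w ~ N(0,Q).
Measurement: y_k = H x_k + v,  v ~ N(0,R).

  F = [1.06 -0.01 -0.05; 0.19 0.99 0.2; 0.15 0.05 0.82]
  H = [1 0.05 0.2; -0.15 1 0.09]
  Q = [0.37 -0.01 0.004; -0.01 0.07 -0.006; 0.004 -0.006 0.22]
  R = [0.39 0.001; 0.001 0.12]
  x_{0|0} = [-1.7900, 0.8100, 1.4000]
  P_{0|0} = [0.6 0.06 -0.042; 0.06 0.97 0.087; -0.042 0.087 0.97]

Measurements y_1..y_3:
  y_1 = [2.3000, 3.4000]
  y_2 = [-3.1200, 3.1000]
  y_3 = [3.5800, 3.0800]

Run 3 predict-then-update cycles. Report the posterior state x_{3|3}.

step 1: x^-=[-1.9755, 0.7418, 0.9200]  P^-=[1.0499 0.1414 0.0251; 0.1414 1.1350 0.2914; 0.0251 0.2914 0.8859]  S=[1.5082 0.1176; 0.1176 1.2951]  K=[0.7100 -0.0752; 0.1021 0.8709; 0.1225 0.2725]  nu=[4.0544, 2.2791]  x^+=[0.7319, 3.1407, 2.0378]  P^+=[0.2948 0.0450 -0.1012; 0.0450 0.1159 -0.0507; -0.1012 -0.0507 0.7592]
step 2: x^-=[0.6425, 3.6559, 1.9378]  P^-=[0.7129 0.0699 -0.0647; 0.0699 0.2138 0.0793; -0.0647 0.0793 0.7090]  S=[1.1145 -0.0008; -0.0008 0.3506]  K=[0.6311 -0.1208; 0.0870 0.6004; 0.0730 0.4360]  nu=[-4.3329, -0.6339]  x^+=[-2.0154, 2.8985, 1.3450]  P^+=[0.2638 0.0345 -0.0974; 0.0345 0.0791 -0.0195; -0.0974 -0.0195 0.6365]
step 3: x^-=[-2.2326, 2.7556, 0.9455]  P^-=[0.6775 0.0534 -0.0621; 0.0534 0.1803 0.0811; -0.0621 0.0811 0.6291]  S=[1.0753 -0.0145; -0.0145 0.3209]  K=[0.6192 -0.1399; 0.0807 0.5633; 0.0692 0.4614]  nu=[5.4857, -0.0955]  x^+=[1.1773, 3.1443, 1.2810]  P^+=[0.2565 0.0298 -0.0835; 0.0298 0.0728 -0.0072; -0.0835 -0.0072 0.5565]

x_post = [1.1773, 3.1443, 1.2810]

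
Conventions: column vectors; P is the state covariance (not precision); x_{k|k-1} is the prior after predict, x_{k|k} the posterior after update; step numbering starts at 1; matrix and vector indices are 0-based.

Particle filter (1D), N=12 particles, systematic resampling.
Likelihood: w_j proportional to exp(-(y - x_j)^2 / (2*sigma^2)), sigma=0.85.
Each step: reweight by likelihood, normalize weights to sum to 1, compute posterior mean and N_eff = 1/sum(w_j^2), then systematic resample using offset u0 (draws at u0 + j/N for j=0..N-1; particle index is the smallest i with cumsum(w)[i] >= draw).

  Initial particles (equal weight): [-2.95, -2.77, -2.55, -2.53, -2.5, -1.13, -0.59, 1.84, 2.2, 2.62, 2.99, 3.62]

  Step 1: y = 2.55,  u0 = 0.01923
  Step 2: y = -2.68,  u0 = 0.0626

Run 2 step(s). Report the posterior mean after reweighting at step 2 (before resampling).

step 1: w=[0.0000, 0.0000, 0.0000, 0.0000, 0.0000, 0.0000, 0.0003, 0.1786, 0.2326, 0.2523, 0.2215, 0.1146]  mean=2.5786  Neff=4.7195  idx=[7, 7, 8, 8, 8, 9, 9, 9, 10, 10, 10, 11]
step 2: w=[0.4340, 0.4340, 0.0417, 0.0417, 0.0417, 0.0022, 0.0022, 0.0022, 0.0001, 0.0001, 0.0001, 0.0000]  mean=1.8906  Neff=2.6185  idx=[0, 0, 0, 0, 0, 1, 1, 1, 1, 1, 2, 4]

post_mean = 1.8906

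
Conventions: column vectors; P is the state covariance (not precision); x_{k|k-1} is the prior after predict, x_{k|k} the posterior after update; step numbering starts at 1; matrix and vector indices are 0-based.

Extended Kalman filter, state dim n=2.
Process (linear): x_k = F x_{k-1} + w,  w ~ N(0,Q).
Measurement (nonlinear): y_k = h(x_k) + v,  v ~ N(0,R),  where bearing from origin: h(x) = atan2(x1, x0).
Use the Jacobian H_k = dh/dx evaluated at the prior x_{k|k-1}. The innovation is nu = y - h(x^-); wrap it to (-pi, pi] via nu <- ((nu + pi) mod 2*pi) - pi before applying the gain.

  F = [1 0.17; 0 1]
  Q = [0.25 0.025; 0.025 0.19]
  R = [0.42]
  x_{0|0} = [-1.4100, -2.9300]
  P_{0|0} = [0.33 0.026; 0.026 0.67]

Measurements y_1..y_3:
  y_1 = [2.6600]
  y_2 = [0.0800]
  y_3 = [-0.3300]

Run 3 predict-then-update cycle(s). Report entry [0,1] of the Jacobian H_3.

step 1: x^-=[-1.9081, -2.9300]  P^-=[0.6082 0.1649; 0.1649 0.8600]  H_jac=[0.2397 -0.1561]  S=[0.4635]  K=[0.2589; -0.2043]  nu=[-1.4752]  x^+=[-2.2901, -2.6286]  P^+=[0.5771 0.1894; 0.1894 0.8407]
step 2: x^-=[-2.7369, -2.6286]  P^-=[0.9158 0.3573; 0.3573 1.0307]  H_jac=[0.1825 -0.1901]  S=[0.4630]  K=[0.2144; -0.2822]  nu=[2.4564]  x^+=[-2.2103, -3.3219]  P^+=[0.8945 0.3853; 0.3853 0.9938]
step 3: x^-=[-2.7750, -3.3219]  P^-=[1.3043 0.5793; 0.5793 1.1838]  H_jac=[0.1773 -0.1481]  S=[0.4565]  K=[0.3186; -0.1591]  nu=[1.9367]  x^+=[-2.1579, -3.6300]  P^+=[1.2579 0.6024; 0.6024 1.1722]

H_jac[0,1] = -0.1481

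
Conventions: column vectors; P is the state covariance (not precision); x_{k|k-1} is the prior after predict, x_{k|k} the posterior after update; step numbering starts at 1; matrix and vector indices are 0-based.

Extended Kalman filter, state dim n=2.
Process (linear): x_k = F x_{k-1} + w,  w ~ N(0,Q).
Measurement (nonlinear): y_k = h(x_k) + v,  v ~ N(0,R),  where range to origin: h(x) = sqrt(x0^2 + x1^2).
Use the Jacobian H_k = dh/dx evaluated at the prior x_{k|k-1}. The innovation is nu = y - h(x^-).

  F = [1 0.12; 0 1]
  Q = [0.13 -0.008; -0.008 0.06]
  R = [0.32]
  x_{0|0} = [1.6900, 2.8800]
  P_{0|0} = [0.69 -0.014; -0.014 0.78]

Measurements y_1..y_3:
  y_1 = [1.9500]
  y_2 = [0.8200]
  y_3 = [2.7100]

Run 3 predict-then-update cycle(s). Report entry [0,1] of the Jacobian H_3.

step 1: x^-=[2.0356, 2.8800]  P^-=[0.8279 0.0716; 0.0716 0.8400]  H_jac=[0.5772 0.8166]  S=[1.2235]  K=[0.4384; 0.5944]  nu=[-1.5768]  x^+=[1.3444, 1.9427]  P^+=[0.5928 -0.2472; -0.2472 0.4077]
step 2: x^-=[1.5775, 1.9427]  P^-=[0.6693 -0.2063; -0.2063 0.4677]  H_jac=[0.6304 0.7763]  S=[0.6659]  K=[0.3931; 0.3499]  nu=[-1.6825]  x^+=[0.9161, 1.3540]  P^+=[0.5664 -0.2979; -0.2979 0.3861]
step 3: x^-=[1.0786, 1.3540]  P^-=[0.6305 -0.2596; -0.2596 0.4461]  H_jac=[0.6231 0.7822]  S=[0.5847]  K=[0.3246; 0.3202]  nu=[0.9790]  x^+=[1.3964, 1.6674]  P^+=[0.5689 -0.3203; -0.3203 0.3862]

H_jac[0,1] = 0.7822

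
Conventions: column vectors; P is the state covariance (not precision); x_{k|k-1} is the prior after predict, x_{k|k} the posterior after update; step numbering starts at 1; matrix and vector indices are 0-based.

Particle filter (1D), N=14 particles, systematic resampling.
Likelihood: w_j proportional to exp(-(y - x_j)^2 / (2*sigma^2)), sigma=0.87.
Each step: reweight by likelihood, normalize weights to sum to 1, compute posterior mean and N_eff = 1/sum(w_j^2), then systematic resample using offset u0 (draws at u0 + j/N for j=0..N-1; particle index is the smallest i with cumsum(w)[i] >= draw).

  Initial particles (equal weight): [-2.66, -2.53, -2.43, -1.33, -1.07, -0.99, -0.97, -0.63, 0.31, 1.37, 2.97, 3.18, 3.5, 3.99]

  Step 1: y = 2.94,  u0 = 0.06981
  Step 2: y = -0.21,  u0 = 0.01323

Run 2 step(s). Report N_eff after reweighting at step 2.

step 1: w=[0.0000, 0.0000, 0.0000, 0.0000, 0.0000, 0.0000, 0.0000, 0.0001, 0.0030, 0.0566, 0.2885, 0.2779, 0.2346, 0.1393]  mean=3.1959  Neff=4.2001  idx=[10, 10, 10, 10, 11, 11, 11, 11, 12, 12, 12, 12, 13, 13]
step 2: w=[0.1672, 0.1672, 0.1672, 0.1672, 0.0672, 0.0672, 0.0672, 0.0672, 0.0150, 0.0150, 0.0150, 0.0150, 0.0012, 0.0012]  mean=3.0606  Neff=7.6439  idx=[0, 0, 0, 1, 1, 2, 2, 3, 3, 3, 4, 5, 6, 8]

N_eff = 7.6439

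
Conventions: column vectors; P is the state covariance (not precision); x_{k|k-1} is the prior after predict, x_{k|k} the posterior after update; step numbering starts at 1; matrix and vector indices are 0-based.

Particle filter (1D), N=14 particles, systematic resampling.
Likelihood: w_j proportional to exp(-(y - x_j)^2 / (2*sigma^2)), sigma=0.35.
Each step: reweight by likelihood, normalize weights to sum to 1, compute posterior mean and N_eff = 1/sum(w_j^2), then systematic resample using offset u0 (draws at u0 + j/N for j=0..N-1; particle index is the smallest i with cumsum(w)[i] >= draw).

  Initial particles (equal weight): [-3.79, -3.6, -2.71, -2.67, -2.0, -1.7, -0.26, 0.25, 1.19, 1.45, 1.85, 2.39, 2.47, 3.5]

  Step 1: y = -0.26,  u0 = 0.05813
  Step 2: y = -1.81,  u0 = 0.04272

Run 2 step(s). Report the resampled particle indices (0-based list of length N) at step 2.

resampled_idx = [0, 1, 1, 2, 3, 3, 4, 5, 6, 6, 7, 8, 9, 9]

step 1: w=[0.0000, 0.0000, 0.0000, 0.0000, 0.0000, 0.0002, 0.7428, 0.2569, 0.0001, 0.0000, 0.0000, 0.0000, 0.0000, 0.0000]  mean=-0.1290  Neff=1.6188  idx=[6, 6, 6, 6, 6, 6, 6, 6, 6, 6, 7, 7, 7, 7]
step 2: w=[0.1000, 0.1000, 0.1000, 0.1000, 0.1000, 0.1000, 0.1000, 0.1000, 0.1000, 0.1000, 0.0001, 0.0001, 0.0001, 0.0001]  mean=-0.2599  Neff=10.0044  idx=[0, 1, 1, 2, 3, 3, 4, 5, 6, 6, 7, 8, 9, 9]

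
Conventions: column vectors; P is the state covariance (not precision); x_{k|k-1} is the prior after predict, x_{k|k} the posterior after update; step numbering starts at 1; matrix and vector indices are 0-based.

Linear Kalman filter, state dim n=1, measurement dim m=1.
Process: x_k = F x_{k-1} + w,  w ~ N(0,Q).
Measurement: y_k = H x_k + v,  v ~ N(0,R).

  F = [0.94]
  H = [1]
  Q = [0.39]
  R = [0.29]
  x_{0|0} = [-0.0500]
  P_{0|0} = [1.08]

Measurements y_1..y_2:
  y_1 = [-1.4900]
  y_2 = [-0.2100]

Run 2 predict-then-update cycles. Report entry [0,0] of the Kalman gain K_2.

K[0,0] = 0.6744

step 1: x^-=[-0.0470]  P^-=[1.3443]  S=[1.6343]  K=[0.8226]  nu=[-1.4430]  x^+=[-1.2339]  P^+=[0.2385]
step 2: x^-=[-1.1599]  P^-=[0.6008]  S=[0.8908]  K=[0.6744]  nu=[0.9499]  x^+=[-0.5193]  P^+=[0.1956]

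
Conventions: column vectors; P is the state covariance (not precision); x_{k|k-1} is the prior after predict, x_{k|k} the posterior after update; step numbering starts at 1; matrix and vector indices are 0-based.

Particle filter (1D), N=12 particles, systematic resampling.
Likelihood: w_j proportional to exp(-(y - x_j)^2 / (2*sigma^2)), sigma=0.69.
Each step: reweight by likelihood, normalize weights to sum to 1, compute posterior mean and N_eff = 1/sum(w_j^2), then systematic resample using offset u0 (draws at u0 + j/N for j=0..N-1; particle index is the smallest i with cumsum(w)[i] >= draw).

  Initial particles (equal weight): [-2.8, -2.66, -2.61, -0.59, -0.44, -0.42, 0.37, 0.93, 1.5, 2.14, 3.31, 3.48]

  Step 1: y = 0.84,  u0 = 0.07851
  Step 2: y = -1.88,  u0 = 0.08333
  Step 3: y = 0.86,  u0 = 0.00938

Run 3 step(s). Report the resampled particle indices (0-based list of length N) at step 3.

step 1: w=[0.0000, 0.0000, 0.0000, 0.0380, 0.0582, 0.0614, 0.2580, 0.3226, 0.2059, 0.0551, 0.0005, 0.0002]  mean=0.7510  Neff=4.4512  idx=[4, 6, 6, 6, 6, 7, 7, 7, 8, 8, 8, 9]
step 2: w=[0.8474, 0.0367, 0.0367, 0.0367, 0.0367, 0.0019, 0.0019, 0.0019, 0.0000, 0.0000, 0.0000, 0.0000]  mean=-0.3131  Neff=1.3823  idx=[0, 0, 0, 0, 0, 0, 0, 0, 0, 0, 2, 10]
step 3: w=[0.0543, 0.0543, 0.0543, 0.0543, 0.0543, 0.0543, 0.0543, 0.0543, 0.0543, 0.0543, 0.2489, 0.2083]  mean=0.1657  Neff=7.4191  idx=[0, 1, 3, 4, 6, 7, 9, 10, 10, 10, 11, 11]

resampled_idx = [0, 1, 3, 4, 6, 7, 9, 10, 10, 10, 11, 11]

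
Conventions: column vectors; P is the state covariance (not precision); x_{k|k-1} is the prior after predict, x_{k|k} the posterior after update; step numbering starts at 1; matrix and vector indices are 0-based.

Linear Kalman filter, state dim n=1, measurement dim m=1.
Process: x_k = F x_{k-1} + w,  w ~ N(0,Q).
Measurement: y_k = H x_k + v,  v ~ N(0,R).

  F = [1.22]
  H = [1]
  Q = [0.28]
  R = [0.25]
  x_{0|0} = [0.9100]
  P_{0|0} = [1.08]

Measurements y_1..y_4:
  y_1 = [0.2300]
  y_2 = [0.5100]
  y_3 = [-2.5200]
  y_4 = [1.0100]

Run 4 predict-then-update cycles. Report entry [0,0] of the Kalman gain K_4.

step 1: x^-=[1.1102]  P^-=[1.8875]  S=[2.1375]  K=[0.8830]  nu=[-0.8802]  x^+=[0.3329]  P^+=[0.2208]
step 2: x^-=[0.4062]  P^-=[0.6086]  S=[0.8586]  K=[0.7088]  nu=[0.1038]  x^+=[0.4798]  P^+=[0.1772]
step 3: x^-=[0.5853]  P^-=[0.5438]  S=[0.7938]  K=[0.6850]  nu=[-3.1053]  x^+=[-1.5419]  P^+=[0.1713]
step 4: x^-=[-1.8812]  P^-=[0.5349]  S=[0.7849]  K=[0.6815]  nu=[2.8912]  x^+=[0.0891]  P^+=[0.1704]

K[0,0] = 0.6815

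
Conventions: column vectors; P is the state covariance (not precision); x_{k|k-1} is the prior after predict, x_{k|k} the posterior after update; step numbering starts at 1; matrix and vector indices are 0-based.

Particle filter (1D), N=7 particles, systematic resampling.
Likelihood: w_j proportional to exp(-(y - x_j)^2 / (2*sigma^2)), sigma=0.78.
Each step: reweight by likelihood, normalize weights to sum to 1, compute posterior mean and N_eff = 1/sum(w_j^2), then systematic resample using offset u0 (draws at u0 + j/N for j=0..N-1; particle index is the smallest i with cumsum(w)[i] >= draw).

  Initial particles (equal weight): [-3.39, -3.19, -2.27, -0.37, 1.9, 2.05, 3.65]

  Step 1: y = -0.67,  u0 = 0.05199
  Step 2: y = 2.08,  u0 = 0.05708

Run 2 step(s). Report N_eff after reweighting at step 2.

step 1: w=[0.0021, 0.0051, 0.1145, 0.8720, 0.0041, 0.0021, 0.0000]  mean=-0.5939  Neff=1.2928  idx=[2, 3, 3, 3, 3, 3, 3]
step 2: w=[0.0000, 0.1667, 0.1667, 0.1667, 0.1667, 0.1667, 0.1667]  mean=-0.3700  Neff=6.0000  idx=[1, 2, 3, 3, 4, 5, 6]

N_eff = 6.0000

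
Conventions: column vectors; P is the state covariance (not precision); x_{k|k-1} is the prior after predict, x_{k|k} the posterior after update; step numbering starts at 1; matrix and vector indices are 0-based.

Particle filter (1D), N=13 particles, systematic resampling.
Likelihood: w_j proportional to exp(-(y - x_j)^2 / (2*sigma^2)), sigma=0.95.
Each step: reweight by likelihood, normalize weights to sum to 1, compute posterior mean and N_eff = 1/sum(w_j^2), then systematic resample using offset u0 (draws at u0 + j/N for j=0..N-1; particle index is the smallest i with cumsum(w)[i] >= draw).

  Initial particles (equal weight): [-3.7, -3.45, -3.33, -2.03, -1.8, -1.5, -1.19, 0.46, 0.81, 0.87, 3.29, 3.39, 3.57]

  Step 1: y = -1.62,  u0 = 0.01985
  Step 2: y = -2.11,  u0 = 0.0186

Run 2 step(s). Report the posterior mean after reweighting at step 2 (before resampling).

post_mean = -1.7716

step 1: w=[0.0207, 0.0356, 0.0450, 0.2073, 0.2235, 0.2258, 0.2054, 0.0207, 0.0086, 0.0073, 0.0000, 0.0000, 0.0000]  mean=-1.7327  Neff=5.2528  idx=[0, 2, 3, 3, 4, 4, 4, 5, 5, 5, 6, 6, 6]
step 2: w=[0.0250, 0.0446, 0.1013, 0.1013, 0.0964, 0.0964, 0.0964, 0.0827, 0.0827, 0.0827, 0.0636, 0.0636, 0.0636]  mean=-1.7716  Neff=11.9598  idx=[0, 2, 3, 3, 4, 5, 6, 6, 7, 8, 9, 10, 12]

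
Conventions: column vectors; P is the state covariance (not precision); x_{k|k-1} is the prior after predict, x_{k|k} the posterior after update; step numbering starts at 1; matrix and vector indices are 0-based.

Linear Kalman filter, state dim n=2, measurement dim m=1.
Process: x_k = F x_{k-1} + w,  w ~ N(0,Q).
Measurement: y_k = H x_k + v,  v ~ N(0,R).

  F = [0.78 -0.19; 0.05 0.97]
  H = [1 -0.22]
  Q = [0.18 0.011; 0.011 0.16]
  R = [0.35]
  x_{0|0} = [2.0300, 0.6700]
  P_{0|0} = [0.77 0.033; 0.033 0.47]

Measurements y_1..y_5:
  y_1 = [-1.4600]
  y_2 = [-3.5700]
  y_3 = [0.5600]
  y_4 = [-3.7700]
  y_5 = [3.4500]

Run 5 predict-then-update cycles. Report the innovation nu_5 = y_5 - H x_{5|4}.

innov = [5.6702]

step 1: x^-=[1.4561, 0.7514]  P^-=[0.6557 -0.0209; -0.0209 0.6073]  S=[1.0443]  K=[0.6323; -0.1480]  nu=[-2.7508]  x^+=[-0.2832, 1.1585]  P^+=[0.2382 0.0768; 0.0768 0.5845]
step 2: x^-=[-0.4410, 1.1096]  P^-=[0.3233 -0.0301; -0.0301 0.7180]  S=[0.7212]  K=[0.4574; -0.2607]  nu=[-2.8849]  x^+=[-1.7604, 1.8617]  P^+=[0.1724 0.0559; 0.0559 0.6690]
step 3: x^-=[-1.7269, 1.7178]  P^-=[0.2924 -0.0638; -0.0638 0.7953]  S=[0.7090]  K=[0.4323; -0.3367]  nu=[2.6648]  x^+=[-0.5750, 0.8205]  P^+=[0.1600 0.0394; 0.0394 0.7149]
step 4: x^-=[-0.6044, 0.7671]  P^-=[0.2914 -0.0851; -0.0851 0.8369]  S=[0.7194]  K=[0.4312; -0.3742]  nu=[-2.9969]  x^+=[-1.8965, 1.8885]  P^+=[0.1577 0.0310; 0.0310 0.7361]
step 5: x^-=[-1.8381, 1.7370]  P^-=[0.2933 -0.0954; -0.0954 0.8560]  S=[0.7267]  K=[0.4325; -0.3904]  nu=[5.6702]  x^+=[0.6144, -0.4765]  P^+=[0.1574 0.0273; 0.0273 0.7453]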